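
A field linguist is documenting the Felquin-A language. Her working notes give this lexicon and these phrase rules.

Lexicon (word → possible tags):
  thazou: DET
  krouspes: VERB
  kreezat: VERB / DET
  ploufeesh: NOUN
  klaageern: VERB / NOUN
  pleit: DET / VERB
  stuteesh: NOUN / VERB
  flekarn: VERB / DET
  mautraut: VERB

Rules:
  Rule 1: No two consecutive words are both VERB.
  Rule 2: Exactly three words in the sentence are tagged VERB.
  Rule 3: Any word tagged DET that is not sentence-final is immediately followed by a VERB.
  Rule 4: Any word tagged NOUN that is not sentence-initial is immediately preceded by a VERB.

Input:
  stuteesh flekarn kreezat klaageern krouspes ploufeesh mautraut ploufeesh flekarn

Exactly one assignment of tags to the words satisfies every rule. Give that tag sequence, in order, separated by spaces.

NOUN DET VERB NOUN VERB NOUN VERB NOUN DET

Candidates per position — 1:stuteesh {NOUN,VERB}; 2:flekarn {VERB,DET}; 3:kreezat {VERB,DET}; 4:klaageern {VERB,NOUN}; 5:krouspes {VERB}; 6:ploufeesh {NOUN}; 7:mautraut {VERB}; 8:ploufeesh {NOUN}; 9:flekarn {VERB,DET}.
If word 4 were VERB, no tagging could satisfy rule 1; so word 4 is NOUN.
If word 3 were DET, no tagging could satisfy rule 3; so word 3 is VERB.
If word 9 were VERB, no tagging could satisfy rule 2; so word 9 is DET.
If word 1 were VERB, no tagging could satisfy rule 2; so word 1 is NOUN.
If word 2 were VERB, no tagging could satisfy rule 1; so word 2 is DET.
That leaves exactly one tagging: NOUN DET VERB NOUN VERB NOUN VERB NOUN DET.
Rule-by-rule: rule 1 holds; rule 2 holds; rule 3 holds; rule 4 holds.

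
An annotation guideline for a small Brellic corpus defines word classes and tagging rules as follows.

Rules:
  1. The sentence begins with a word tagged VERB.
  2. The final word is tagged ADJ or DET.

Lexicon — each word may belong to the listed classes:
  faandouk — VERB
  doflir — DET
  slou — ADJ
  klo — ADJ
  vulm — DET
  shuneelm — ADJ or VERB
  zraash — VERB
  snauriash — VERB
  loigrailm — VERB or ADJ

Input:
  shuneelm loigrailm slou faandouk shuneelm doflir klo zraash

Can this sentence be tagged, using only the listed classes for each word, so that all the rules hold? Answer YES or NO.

Candidates per position — 1:shuneelm {ADJ,VERB}; 2:loigrailm {VERB,ADJ}; 3:slou {ADJ}; 4:faandouk {VERB}; 5:shuneelm {ADJ,VERB}; 6:doflir {DET}; 7:klo {ADJ}; 8:zraash {VERB}.
Rule 2 cannot be satisfied by any choice of tags from the lexicon.
So there is no consistent tagging.

NO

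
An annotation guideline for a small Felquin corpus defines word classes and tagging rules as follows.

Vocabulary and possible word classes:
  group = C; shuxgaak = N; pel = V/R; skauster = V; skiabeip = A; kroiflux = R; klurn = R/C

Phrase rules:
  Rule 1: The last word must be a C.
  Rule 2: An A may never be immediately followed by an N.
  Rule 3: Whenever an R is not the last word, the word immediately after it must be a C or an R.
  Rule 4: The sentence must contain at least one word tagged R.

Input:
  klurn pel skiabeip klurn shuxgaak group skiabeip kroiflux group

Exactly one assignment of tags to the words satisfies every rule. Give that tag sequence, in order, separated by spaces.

C V A C N C A R C

Candidates per position — 1:klurn {R,C}; 2:pel {V,R}; 3:skiabeip {A}; 4:klurn {R,C}; 5:shuxgaak {N}; 6:group {C}; 7:skiabeip {A}; 8:kroiflux {R}; 9:group {C}.
Position 1: tagging it R would leave rule 3 unsatisfiable, so it must be C.
Position 2: tagging it R would leave rule 3 unsatisfiable, so it must be V.
Position 4: tagging it R would leave rule 3 unsatisfiable, so it must be C.
That leaves exactly one tagging: C V A C N C A R C.
Check: rule 1 holds; rule 2 holds; rule 3 holds; rule 4 holds.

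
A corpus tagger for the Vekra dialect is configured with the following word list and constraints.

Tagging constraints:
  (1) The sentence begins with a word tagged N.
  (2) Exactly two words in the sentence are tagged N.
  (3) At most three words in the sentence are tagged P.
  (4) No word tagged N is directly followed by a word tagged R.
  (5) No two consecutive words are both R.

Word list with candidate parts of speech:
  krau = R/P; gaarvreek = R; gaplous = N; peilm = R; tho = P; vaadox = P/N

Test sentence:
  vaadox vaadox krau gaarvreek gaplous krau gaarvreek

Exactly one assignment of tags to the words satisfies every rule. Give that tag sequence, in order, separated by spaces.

Candidates per position — 1:vaadox {P,N}; 2:vaadox {P,N}; 3:krau {R,P}; 4:gaarvreek {R}; 5:gaplous {N}; 6:krau {R,P}; 7:gaarvreek {R}.
At position 1, choosing P makes rule 1 impossible to satisfy; hence N.
At position 2, choosing N makes rule 2 impossible to satisfy; hence P.
At position 3, choosing R makes rule 5 impossible to satisfy; hence P.
At position 6, choosing R makes rule 4 impossible to satisfy; hence P.
That leaves exactly one tagging: N P P R N P R.
Checking: rule 1 satisfied; rule 2 satisfied; rule 3 satisfied; rule 4 satisfied; rule 5 satisfied.

N P P R N P R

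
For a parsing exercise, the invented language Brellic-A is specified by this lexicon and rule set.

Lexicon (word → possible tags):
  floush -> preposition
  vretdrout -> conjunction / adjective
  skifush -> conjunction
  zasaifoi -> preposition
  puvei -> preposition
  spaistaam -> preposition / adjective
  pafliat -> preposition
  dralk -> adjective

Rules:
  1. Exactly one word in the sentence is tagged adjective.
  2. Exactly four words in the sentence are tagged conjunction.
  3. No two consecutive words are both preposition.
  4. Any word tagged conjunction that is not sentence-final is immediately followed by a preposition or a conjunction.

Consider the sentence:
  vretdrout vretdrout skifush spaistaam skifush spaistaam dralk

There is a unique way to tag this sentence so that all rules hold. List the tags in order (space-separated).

conjunction conjunction conjunction preposition conjunction preposition adjective

Candidates per position — 1:vretdrout {conjunction,adjective}; 2:vretdrout {conjunction,adjective}; 3:skifush {conjunction}; 4:spaistaam {preposition,adjective}; 5:skifush {conjunction}; 6:spaistaam {preposition,adjective}; 7:dralk {adjective}.
At position 1, choosing adjective makes rule 1 impossible to satisfy; hence conjunction.
At position 2, choosing adjective makes rule 1 impossible to satisfy; hence conjunction.
At position 4, choosing adjective makes rule 1 impossible to satisfy; hence preposition.
At position 6, choosing adjective makes rule 1 impossible to satisfy; hence preposition.
So the tagging must be: conjunction conjunction conjunction preposition conjunction preposition adjective.
Verifying each rule — rule 1 holds; rule 2 holds; rule 3 holds; rule 4 holds.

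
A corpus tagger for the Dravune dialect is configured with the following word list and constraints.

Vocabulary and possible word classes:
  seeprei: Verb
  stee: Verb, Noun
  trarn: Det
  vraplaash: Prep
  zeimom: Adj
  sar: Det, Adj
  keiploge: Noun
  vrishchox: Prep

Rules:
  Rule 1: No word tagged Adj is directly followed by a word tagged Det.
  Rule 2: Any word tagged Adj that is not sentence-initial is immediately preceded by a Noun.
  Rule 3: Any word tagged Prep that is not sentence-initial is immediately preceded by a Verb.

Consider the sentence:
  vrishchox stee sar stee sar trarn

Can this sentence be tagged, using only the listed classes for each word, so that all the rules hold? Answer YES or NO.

YES

Candidates per position — 1:vrishchox {Prep}; 2:stee {Verb,Noun}; 3:sar {Det,Adj}; 4:stee {Verb,Noun}; 5:sar {Det,Adj}; 6:trarn {Det}.
One satisfying assignment: Prep Noun Adj Verb Det Det.
Check: rule 1 holds; rule 2 holds; rule 3 holds.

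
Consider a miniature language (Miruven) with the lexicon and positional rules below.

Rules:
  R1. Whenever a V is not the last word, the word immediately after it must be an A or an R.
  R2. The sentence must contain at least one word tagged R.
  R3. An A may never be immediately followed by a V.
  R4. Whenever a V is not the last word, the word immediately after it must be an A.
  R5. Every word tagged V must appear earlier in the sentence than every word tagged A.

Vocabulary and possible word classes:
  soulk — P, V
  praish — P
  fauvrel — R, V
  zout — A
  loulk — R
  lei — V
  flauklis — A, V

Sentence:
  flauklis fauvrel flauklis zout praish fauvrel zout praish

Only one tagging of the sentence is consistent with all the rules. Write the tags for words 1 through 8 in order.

Candidates per position — 1:flauklis {A,V}; 2:fauvrel {R,V}; 3:flauklis {A,V}; 4:zout {A}; 5:praish {P}; 6:fauvrel {R,V}; 7:zout {A}; 8:praish {P}.
Word 1 cannot be V — rule 4 would then fail for every completion. It is A.
Word 2 cannot be V — rule 3 would then fail for every completion. It is R.
Word 3 cannot be V — rule 5 would then fail for every completion. It is A.
Word 6 cannot be V — rule 5 would then fail for every completion. It is R.
So the tagging must be: A R A A P R A P.
Checking: rule 1 ✓; rule 2 ✓; rule 3 ✓; rule 4 ✓; rule 5 ✓.

A R A A P R A P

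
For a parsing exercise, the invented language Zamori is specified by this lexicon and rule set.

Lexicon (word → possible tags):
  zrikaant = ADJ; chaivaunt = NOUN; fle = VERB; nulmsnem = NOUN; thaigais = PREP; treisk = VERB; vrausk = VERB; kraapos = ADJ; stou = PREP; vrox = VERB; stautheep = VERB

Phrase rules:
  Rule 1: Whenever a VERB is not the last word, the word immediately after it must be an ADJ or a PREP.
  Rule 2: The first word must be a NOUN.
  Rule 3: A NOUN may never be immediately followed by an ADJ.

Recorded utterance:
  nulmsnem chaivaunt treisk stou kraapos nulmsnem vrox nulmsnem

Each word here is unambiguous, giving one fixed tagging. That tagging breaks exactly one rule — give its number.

Fixed tagging: NOUN NOUN VERB PREP ADJ NOUN VERB NOUN.
Rule check: R1 violated, R2 holds, R3 holds.
Only rule 1 fails.

1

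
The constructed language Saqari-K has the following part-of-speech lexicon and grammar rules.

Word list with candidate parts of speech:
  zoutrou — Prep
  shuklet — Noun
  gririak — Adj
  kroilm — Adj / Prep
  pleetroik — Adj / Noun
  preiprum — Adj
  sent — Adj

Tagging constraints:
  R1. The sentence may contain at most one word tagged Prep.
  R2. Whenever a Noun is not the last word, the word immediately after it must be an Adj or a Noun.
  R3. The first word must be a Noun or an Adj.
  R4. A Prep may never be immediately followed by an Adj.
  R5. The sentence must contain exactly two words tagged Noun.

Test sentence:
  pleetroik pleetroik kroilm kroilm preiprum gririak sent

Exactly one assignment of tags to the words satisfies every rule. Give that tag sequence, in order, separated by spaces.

Noun Noun Adj Adj Adj Adj Adj

Candidates per position — 1:pleetroik {Adj,Noun}; 2:pleetroik {Adj,Noun}; 3:kroilm {Adj,Prep}; 4:kroilm {Adj,Prep}; 5:preiprum {Adj}; 6:gririak {Adj}; 7:sent {Adj}.
If word 1 were Adj, no tagging could satisfy rule 5; so word 1 is Noun.
If word 2 were Adj, no tagging could satisfy rule 5; so word 2 is Noun.
If word 3 were Prep, no tagging could satisfy rule 2; so word 3 is Adj.
If word 4 were Prep, no tagging could satisfy rule 4; so word 4 is Adj.
That leaves exactly one tagging: Noun Noun Adj Adj Adj Adj Adj.
Rule-by-rule: rule 1 ✓; rule 2 ✓; rule 3 ✓; rule 4 ✓; rule 5 ✓.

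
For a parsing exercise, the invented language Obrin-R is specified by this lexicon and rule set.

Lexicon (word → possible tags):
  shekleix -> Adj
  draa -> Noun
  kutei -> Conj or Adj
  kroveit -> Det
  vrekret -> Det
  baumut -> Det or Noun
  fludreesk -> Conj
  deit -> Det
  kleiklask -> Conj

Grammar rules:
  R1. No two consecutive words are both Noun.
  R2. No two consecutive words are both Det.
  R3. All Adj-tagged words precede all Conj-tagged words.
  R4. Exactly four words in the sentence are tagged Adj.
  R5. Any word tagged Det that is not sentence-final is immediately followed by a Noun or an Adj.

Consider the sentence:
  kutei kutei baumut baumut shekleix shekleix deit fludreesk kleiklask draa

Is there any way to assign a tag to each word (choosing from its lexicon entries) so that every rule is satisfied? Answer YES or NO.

Candidates per position — 1:kutei {Conj,Adj}; 2:kutei {Conj,Adj}; 3:baumut {Det,Noun}; 4:baumut {Det,Noun}; 5:shekleix {Adj}; 6:shekleix {Adj}; 7:deit {Det}; 8:fludreesk {Conj}; 9:kleiklask {Conj}; 10:draa {Noun}.
Rule 5 cannot be satisfied by any choice of tags from the lexicon.
So there is no consistent tagging.

NO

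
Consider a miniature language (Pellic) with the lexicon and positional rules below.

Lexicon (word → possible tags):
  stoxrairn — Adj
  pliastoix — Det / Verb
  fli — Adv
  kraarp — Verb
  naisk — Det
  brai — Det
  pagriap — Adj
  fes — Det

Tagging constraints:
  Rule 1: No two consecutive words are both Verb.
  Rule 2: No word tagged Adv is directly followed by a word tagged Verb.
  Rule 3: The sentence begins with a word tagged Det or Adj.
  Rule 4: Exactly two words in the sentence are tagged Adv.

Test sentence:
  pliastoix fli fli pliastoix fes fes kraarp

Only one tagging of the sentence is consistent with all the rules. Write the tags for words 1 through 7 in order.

Candidates per position — 1:pliastoix {Det,Verb}; 2:fli {Adv}; 3:fli {Adv}; 4:pliastoix {Det,Verb}; 5:fes {Det}; 6:fes {Det}; 7:kraarp {Verb}.
At position 1, choosing Verb makes rule 3 impossible to satisfy; hence Det.
At position 4, choosing Verb makes rule 2 impossible to satisfy; hence Det.
That leaves exactly one tagging: Det Adv Adv Det Det Det Verb.
Checking: rule 1 satisfied; rule 2 satisfied; rule 3 satisfied; rule 4 satisfied.

Det Adv Adv Det Det Det Verb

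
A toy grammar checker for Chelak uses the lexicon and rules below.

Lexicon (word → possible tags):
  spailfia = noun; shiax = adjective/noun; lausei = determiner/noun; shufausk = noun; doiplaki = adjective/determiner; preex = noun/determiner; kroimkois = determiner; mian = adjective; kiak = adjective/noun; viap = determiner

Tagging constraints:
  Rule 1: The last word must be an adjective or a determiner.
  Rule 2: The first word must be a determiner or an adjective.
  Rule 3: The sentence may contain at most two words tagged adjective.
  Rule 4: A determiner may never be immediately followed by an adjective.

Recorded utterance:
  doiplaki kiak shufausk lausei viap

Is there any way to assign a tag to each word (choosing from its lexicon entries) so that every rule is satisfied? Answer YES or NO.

YES

Candidates per position — 1:doiplaki {adjective,determiner}; 2:kiak {adjective,noun}; 3:shufausk {noun}; 4:lausei {determiner,noun}; 5:viap {determiner}.
One satisfying assignment: adjective adjective noun noun determiner.
Check: rule 1 holds; rule 2 holds; rule 3 holds; rule 4 holds.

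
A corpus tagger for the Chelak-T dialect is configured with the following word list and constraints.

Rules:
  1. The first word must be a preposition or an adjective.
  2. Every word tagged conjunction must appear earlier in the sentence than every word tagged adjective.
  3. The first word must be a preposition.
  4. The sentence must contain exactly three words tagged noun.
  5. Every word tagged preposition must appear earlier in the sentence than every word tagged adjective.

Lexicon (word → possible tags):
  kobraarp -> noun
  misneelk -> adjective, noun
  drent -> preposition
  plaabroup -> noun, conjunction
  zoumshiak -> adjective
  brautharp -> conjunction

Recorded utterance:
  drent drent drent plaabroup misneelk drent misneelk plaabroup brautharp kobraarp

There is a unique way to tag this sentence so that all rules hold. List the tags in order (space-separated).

preposition preposition preposition conjunction noun preposition noun conjunction conjunction noun

Candidates per position — 1:drent {preposition}; 2:drent {preposition}; 3:drent {preposition}; 4:plaabroup {noun,conjunction}; 5:misneelk {adjective,noun}; 6:drent {preposition}; 7:misneelk {adjective,noun}; 8:plaabroup {noun,conjunction}; 9:brautharp {conjunction}; 10:kobraarp {noun}.
Position 5: adjective is ruled out by rule 2; that leaves noun.
Position 7: adjective is ruled out by rule 2; that leaves noun.
Position 8: noun is ruled out by rule 4; that leaves conjunction.
Position 4: noun is ruled out by rule 4; that leaves conjunction.
The unique satisfying tagging is: preposition preposition preposition conjunction noun preposition noun conjunction conjunction noun.
Verifying each rule — rule 1 ✓; rule 2 ✓; rule 3 ✓; rule 4 ✓; rule 5 ✓.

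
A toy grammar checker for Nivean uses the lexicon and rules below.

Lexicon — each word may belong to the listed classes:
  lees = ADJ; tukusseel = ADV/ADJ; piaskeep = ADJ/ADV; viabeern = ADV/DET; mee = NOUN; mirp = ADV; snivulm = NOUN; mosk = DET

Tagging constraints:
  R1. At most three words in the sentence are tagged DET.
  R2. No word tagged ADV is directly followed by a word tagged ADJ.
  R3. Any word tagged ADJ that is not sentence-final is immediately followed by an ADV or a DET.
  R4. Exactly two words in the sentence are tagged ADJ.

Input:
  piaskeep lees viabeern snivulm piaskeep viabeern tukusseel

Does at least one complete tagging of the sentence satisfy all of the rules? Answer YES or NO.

NO

Candidates per position — 1:piaskeep {ADJ,ADV}; 2:lees {ADJ}; 3:viabeern {ADV,DET}; 4:snivulm {NOUN}; 5:piaskeep {ADJ,ADV}; 6:viabeern {ADV,DET}; 7:tukusseel {ADV,ADJ}.
Every candidate sequence violates at least one rule; no consistent tagging exists.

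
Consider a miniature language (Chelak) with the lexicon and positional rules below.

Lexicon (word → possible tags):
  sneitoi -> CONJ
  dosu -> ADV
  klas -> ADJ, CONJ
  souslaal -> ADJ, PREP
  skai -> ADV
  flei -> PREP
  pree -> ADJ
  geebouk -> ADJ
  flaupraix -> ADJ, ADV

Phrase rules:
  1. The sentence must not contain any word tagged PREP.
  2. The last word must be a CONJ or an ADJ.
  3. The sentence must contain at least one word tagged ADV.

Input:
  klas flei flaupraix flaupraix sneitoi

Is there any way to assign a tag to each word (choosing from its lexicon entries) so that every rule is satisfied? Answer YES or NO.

Candidates per position — 1:klas {ADJ,CONJ}; 2:flei {PREP}; 3:flaupraix {ADJ,ADV}; 4:flaupraix {ADJ,ADV}; 5:sneitoi {CONJ}.
Rule 1 cannot be satisfied by any choice of tags from the lexicon.
So there is no consistent tagging.

NO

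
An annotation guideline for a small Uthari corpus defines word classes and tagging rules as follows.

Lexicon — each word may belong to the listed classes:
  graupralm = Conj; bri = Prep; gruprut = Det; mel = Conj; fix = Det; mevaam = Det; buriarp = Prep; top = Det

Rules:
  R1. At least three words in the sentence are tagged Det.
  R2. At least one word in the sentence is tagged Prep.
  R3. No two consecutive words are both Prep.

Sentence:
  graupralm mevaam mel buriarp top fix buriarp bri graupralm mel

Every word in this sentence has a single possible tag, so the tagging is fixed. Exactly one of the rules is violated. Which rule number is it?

3

Fixed tagging: Conj Det Conj Prep Det Det Prep Prep Conj Conj.
Applying the rules: R1 pass, R2 pass, R3 fail.
Only rule 3 fails.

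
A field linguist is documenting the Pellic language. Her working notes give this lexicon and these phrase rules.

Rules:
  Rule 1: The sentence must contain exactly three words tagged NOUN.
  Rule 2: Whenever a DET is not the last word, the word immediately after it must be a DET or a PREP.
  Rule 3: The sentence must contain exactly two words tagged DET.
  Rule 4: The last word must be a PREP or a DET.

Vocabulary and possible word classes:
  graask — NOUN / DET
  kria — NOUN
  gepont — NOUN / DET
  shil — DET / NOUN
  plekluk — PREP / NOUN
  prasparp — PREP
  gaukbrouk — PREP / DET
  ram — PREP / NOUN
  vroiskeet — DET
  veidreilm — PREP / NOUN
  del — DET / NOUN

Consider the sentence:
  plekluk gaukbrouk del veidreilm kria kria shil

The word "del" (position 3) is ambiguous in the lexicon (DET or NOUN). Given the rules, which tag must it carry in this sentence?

DET

Candidates per position — 1:plekluk {PREP,NOUN}; 2:gaukbrouk {PREP,DET}; 3:del {DET,NOUN}; 4:veidreilm {PREP,NOUN}; 5:kria {NOUN}; 6:kria {NOUN}; 7:shil {DET,NOUN}.
Word 7 cannot be NOUN — rule 4 would then fail for every completion. It is DET.
Position 3: the remaining choice is settled jointly with positions 1, 2, 4 — only DET at position 3 is part of a tagging that satisfies every rule.
That leaves exactly one tagging: NOUN PREP DET PREP NOUN NOUN DET.
Rule-by-rule: rule 1 holds; rule 2 holds; rule 3 holds; rule 4 holds.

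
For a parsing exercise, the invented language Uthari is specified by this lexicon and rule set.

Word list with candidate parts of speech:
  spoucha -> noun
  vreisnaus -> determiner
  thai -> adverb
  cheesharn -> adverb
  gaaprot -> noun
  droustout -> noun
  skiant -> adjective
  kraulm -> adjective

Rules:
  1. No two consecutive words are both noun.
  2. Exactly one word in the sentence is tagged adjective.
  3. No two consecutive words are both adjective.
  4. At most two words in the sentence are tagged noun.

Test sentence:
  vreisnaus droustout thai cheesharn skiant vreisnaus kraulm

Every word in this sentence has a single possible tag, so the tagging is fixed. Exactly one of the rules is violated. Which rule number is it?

2

Fixed tagging: determiner noun adverb adverb adjective determiner adjective.
Rule check: R1 ✓, R2 ✗, R3 ✓, R4 ✓.
Only rule 2 fails.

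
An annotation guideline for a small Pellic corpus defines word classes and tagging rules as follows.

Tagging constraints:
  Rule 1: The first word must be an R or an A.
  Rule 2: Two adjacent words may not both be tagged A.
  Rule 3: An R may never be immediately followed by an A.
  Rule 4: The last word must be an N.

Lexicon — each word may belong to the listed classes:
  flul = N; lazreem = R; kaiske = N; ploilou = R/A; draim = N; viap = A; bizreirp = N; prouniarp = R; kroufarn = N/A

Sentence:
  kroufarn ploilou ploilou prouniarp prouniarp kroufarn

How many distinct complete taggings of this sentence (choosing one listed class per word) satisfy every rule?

Candidates per position — 1:kroufarn {N,A}; 2:ploilou {R,A}; 3:ploilou {R,A}; 4:prouniarp {R}; 5:prouniarp {R}; 6:kroufarn {N,A}.
There are 16 candidate sequences in total.
The sequences that satisfy every rule: A R R R R N.
Count = 1.

1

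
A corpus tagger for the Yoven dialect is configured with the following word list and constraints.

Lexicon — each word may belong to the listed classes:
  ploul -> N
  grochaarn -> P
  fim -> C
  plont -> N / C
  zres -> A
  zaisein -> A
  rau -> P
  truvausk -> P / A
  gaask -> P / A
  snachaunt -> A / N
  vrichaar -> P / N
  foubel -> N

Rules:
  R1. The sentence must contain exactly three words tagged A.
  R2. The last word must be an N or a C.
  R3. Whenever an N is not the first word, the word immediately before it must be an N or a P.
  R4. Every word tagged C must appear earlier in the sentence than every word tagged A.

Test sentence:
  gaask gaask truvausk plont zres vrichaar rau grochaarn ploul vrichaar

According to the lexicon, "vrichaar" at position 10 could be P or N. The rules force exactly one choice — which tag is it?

Candidates per position — 1:gaask {P,A}; 2:gaask {P,A}; 3:truvausk {P,A}; 4:plont {N,C}; 5:zres {A}; 6:vrichaar {P,N}; 7:rau {P}; 8:grochaarn {P}; 9:ploul {N}; 10:vrichaar {P,N}.
At position 6, choosing N makes rule 3 impossible to satisfy; hence P.
At position 10, choosing P makes rule 2 impossible to satisfy; hence N.
The remaining ambiguous positions (1, 2, 3, 4) are resolved jointly — only one combination satisfies every rule.
That leaves exactly one tagging: A A P N A P P P N N.
Check: rule 1 holds; rule 2 holds; rule 3 holds; rule 4 holds.

N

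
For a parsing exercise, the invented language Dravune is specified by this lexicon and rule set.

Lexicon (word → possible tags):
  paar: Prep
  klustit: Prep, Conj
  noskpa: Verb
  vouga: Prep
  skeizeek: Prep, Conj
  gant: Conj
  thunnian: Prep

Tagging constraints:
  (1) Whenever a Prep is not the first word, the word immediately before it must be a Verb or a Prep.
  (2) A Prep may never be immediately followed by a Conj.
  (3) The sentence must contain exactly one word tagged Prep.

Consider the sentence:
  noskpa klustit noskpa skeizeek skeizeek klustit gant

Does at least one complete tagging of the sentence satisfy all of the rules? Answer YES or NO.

YES

Candidates per position — 1:noskpa {Verb}; 2:klustit {Prep,Conj}; 3:noskpa {Verb}; 4:skeizeek {Prep,Conj}; 5:skeizeek {Prep,Conj}; 6:klustit {Prep,Conj}; 7:gant {Conj}.
One satisfying assignment: Verb Prep Verb Conj Conj Conj Conj.
Verifying each rule — rule 1 holds; rule 2 holds; rule 3 holds.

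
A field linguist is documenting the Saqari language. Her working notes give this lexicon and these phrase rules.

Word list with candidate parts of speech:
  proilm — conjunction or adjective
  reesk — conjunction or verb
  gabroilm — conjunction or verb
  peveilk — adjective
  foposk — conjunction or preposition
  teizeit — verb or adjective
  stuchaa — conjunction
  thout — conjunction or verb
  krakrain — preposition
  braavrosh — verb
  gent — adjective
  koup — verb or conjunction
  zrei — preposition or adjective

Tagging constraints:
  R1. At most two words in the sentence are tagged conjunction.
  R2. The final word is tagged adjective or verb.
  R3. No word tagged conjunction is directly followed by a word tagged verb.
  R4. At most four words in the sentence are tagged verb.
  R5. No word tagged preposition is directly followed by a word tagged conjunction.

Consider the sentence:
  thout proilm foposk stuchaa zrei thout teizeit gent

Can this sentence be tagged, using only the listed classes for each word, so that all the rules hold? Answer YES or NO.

Candidates per position — 1:thout {conjunction,verb}; 2:proilm {conjunction,adjective}; 3:foposk {conjunction,preposition}; 4:stuchaa {conjunction}; 5:zrei {preposition,adjective}; 6:thout {conjunction,verb}; 7:teizeit {verb,adjective}; 8:gent {adjective}.
One satisfying assignment: verb adjective conjunction conjunction adjective verb verb adjective.
Rule-by-rule: rule 1 ✓; rule 2 ✓; rule 3 ✓; rule 4 ✓; rule 5 ✓.

YES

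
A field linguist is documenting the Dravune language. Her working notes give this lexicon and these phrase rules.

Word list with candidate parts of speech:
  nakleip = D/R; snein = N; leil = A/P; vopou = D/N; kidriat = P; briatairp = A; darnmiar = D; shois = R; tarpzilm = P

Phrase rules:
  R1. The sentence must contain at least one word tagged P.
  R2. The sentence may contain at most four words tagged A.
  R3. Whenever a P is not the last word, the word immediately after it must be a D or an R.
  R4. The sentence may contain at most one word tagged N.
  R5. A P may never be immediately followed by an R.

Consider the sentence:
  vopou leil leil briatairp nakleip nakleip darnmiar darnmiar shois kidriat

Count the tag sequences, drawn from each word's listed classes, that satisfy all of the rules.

8

Candidates per position — 1:vopou {D,N}; 2:leil {A,P}; 3:leil {A,P}; 4:briatairp {A}; 5:nakleip {D,R}; 6:nakleip {D,R}; 7:darnmiar {D}; 8:darnmiar {D}; 9:shois {R}; 10:kidriat {P}.
There are 32 candidate sequences in total.
Checking each against the rules leaves 8 sequences.
Count = 8.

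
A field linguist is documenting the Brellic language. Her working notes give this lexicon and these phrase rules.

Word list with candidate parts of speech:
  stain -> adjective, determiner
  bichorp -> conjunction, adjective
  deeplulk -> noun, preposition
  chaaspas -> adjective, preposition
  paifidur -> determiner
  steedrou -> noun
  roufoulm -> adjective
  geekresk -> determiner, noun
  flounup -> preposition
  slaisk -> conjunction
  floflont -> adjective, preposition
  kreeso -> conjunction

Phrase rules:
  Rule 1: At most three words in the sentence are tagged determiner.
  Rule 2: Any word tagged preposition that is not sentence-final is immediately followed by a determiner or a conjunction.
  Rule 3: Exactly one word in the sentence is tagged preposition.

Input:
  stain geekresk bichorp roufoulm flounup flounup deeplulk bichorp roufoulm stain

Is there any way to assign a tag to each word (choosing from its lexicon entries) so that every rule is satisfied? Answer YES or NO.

Candidates per position — 1:stain {adjective,determiner}; 2:geekresk {determiner,noun}; 3:bichorp {conjunction,adjective}; 4:roufoulm {adjective}; 5:flounup {preposition}; 6:flounup {preposition}; 7:deeplulk {noun,preposition}; 8:bichorp {conjunction,adjective}; 9:roufoulm {adjective}; 10:stain {adjective,determiner}.
Rule 2 cannot be satisfied by any choice of tags from the lexicon.
So there is no consistent tagging.

NO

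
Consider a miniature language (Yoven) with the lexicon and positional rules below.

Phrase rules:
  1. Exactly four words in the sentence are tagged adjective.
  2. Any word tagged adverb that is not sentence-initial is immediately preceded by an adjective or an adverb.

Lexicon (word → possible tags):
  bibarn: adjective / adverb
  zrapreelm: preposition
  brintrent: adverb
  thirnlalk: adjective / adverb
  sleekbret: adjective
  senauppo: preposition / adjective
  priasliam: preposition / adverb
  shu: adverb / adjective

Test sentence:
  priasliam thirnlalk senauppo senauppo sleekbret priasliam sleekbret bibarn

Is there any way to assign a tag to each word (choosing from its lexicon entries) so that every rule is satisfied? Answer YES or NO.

YES

Candidates per position — 1:priasliam {preposition,adverb}; 2:thirnlalk {adjective,adverb}; 3:senauppo {preposition,adjective}; 4:senauppo {preposition,adjective}; 5:sleekbret {adjective}; 6:priasliam {preposition,adverb}; 7:sleekbret {adjective}; 8:bibarn {adjective,adverb}.
One satisfying assignment: preposition adjective preposition adjective adjective preposition adjective adverb.
Verifying each rule — rule 1 holds; rule 2 holds.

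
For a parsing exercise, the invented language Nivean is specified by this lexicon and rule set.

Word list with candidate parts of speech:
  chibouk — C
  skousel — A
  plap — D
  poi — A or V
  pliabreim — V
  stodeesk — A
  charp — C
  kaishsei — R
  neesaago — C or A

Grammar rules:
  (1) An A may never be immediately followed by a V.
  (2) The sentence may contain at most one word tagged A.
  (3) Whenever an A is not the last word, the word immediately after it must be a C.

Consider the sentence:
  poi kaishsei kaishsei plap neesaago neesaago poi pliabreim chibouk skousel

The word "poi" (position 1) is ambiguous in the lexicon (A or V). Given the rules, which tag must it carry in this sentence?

Candidates per position — 1:poi {A,V}; 2:kaishsei {R}; 3:kaishsei {R}; 4:plap {D}; 5:neesaago {C,A}; 6:neesaago {C,A}; 7:poi {A,V}; 8:pliabreim {V}; 9:chibouk {C}; 10:skousel {A}.
At position 1, choosing A makes rule 2 impossible to satisfy; hence V.
At position 5, choosing A makes rule 2 impossible to satisfy; hence C.
At position 6, choosing A makes rule 1 impossible to satisfy; hence C.
At position 7, choosing A makes rule 1 impossible to satisfy; hence V.
So the tagging must be: V R R D C C V V C A.
Rule-by-rule: rule 1 ok; rule 2 ok; rule 3 ok.

V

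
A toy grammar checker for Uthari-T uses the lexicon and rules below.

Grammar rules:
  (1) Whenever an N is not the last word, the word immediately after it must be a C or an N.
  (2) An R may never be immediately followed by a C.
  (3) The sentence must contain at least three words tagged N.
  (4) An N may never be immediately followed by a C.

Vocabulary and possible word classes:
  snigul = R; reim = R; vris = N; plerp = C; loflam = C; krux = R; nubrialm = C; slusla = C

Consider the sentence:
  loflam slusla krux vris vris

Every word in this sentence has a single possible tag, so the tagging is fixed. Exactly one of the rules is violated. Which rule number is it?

Fixed tagging: C C R N N.
Checking each rule: R1 ok, R2 ok, R3 fails, R4 ok.
Only rule 3 fails.

3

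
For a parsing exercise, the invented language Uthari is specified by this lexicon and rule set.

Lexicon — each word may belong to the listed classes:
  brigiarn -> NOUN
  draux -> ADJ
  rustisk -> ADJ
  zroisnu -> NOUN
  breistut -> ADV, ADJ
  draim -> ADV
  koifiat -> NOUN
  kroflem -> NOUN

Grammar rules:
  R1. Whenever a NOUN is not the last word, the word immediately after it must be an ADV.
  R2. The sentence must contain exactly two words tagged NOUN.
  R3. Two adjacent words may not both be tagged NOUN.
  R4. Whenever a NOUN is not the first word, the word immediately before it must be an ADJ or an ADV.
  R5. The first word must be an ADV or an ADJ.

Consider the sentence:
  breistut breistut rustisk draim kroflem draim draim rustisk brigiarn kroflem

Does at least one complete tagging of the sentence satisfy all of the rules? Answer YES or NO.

Candidates per position — 1:breistut {ADV,ADJ}; 2:breistut {ADV,ADJ}; 3:rustisk {ADJ}; 4:draim {ADV}; 5:kroflem {NOUN}; 6:draim {ADV}; 7:draim {ADV}; 8:rustisk {ADJ}; 9:brigiarn {NOUN}; 10:kroflem {NOUN}.
Rule 1 cannot be satisfied by any choice of tags from the lexicon.
So there is no consistent tagging.

NO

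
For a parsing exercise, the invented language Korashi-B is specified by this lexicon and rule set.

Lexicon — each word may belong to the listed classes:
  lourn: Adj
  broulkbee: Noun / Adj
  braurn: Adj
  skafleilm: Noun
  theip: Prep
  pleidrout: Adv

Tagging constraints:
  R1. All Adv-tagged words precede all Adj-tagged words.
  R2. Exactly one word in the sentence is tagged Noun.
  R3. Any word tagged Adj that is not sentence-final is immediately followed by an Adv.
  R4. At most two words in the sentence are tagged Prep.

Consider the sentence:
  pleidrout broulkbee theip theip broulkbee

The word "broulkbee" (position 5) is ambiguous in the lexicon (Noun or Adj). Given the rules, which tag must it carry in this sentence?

Candidates per position — 1:pleidrout {Adv}; 2:broulkbee {Noun,Adj}; 3:theip {Prep}; 4:theip {Prep}; 5:broulkbee {Noun,Adj}.
At position 2, choosing Adj makes rule 3 impossible to satisfy; hence Noun.
At position 5, choosing Noun makes rule 2 impossible to satisfy; hence Adj.
That leaves exactly one tagging: Adv Noun Prep Prep Adj.
Check: rule 1 holds; rule 2 holds; rule 3 holds; rule 4 holds.

Adj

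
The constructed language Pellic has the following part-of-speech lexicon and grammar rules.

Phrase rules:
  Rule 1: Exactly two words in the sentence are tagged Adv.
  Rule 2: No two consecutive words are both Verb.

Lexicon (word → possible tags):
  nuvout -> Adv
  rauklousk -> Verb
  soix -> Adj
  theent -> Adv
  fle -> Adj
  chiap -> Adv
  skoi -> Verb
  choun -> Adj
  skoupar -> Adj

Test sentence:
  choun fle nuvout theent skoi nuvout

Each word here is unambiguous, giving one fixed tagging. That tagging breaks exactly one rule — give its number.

Fixed tagging: Adj Adj Adv Adv Verb Adv.
Checking each rule: R1 fail, R2 pass.
Only rule 1 fails.

1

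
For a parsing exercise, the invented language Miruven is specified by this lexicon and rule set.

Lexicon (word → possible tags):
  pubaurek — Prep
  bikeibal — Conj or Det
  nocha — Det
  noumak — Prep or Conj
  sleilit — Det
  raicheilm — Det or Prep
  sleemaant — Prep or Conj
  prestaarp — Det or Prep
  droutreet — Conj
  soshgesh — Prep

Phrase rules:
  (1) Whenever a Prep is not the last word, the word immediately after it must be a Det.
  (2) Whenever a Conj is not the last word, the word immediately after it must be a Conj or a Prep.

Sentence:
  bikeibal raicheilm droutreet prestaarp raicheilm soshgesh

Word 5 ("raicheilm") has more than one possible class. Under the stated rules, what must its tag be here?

Candidates per position — 1:bikeibal {Conj,Det}; 2:raicheilm {Det,Prep}; 3:droutreet {Conj}; 4:prestaarp {Det,Prep}; 5:raicheilm {Det,Prep}; 6:soshgesh {Prep}.
If word 2 were Prep, no tagging could satisfy rule 1; so word 2 is Det.
If word 4 were Det, no tagging could satisfy rule 2; so word 4 is Prep.
If word 5 were Prep, no tagging could satisfy rule 1; so word 5 is Det.
If word 1 were Conj, no tagging could satisfy rule 2; so word 1 is Det.
The unique satisfying tagging is: Det Det Conj Prep Det Prep.
Check: rule 1 ok; rule 2 ok.

Det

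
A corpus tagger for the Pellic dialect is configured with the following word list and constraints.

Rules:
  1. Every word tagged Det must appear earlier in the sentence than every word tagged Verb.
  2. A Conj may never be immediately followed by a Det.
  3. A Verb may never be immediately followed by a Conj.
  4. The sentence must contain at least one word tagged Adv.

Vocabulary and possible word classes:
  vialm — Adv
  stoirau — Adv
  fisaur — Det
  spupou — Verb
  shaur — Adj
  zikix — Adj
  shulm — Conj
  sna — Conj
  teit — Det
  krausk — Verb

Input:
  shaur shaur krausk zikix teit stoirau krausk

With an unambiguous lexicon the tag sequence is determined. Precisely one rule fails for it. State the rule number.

Fixed tagging: Adj Adj Verb Adj Det Adv Verb.
Rule check: R1 ✗, R2 ✓, R3 ✓, R4 ✓.
Only rule 1 fails.

1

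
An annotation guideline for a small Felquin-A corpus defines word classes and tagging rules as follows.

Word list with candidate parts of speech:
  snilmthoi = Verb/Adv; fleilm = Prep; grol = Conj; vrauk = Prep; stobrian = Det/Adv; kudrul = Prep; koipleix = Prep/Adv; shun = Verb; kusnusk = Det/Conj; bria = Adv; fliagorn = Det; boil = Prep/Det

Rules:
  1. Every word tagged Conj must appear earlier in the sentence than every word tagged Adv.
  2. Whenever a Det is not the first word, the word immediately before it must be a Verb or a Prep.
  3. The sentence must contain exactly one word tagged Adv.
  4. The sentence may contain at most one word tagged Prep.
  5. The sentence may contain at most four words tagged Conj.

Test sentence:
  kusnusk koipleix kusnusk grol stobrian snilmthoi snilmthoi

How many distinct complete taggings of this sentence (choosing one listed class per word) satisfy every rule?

Candidates per position — 1:kusnusk {Det,Conj}; 2:koipleix {Prep,Adv}; 3:kusnusk {Det,Conj}; 4:grol {Conj}; 5:stobrian {Det,Adv}; 6:snilmthoi {Verb,Adv}; 7:snilmthoi {Verb,Adv}.
There are 64 candidate sequences in total.
The sequences that satisfy every rule: Det Prep Det Conj Adv Verb Verb; Det Prep Conj Conj Adv Verb Verb; Conj Prep Det Conj Adv Verb Verb; Conj Prep Conj Conj Adv Verb Verb.
Count = 4.

4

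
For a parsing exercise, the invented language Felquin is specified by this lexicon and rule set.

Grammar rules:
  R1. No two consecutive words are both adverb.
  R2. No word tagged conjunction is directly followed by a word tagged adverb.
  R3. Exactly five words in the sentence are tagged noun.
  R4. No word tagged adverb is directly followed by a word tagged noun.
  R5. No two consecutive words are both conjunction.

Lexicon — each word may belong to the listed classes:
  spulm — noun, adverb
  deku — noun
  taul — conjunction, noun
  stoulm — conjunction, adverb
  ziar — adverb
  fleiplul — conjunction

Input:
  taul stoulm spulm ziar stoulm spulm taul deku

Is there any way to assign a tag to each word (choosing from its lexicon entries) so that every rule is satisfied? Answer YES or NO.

YES

Candidates per position — 1:taul {conjunction,noun}; 2:stoulm {conjunction,adverb}; 3:spulm {noun,adverb}; 4:ziar {adverb}; 5:stoulm {conjunction,adverb}; 6:spulm {noun,adverb}; 7:taul {conjunction,noun}; 8:deku {noun}.
One satisfying assignment: noun conjunction noun adverb conjunction noun noun noun.
Check: rule 1 ✓; rule 2 ✓; rule 3 ✓; rule 4 ✓; rule 5 ✓.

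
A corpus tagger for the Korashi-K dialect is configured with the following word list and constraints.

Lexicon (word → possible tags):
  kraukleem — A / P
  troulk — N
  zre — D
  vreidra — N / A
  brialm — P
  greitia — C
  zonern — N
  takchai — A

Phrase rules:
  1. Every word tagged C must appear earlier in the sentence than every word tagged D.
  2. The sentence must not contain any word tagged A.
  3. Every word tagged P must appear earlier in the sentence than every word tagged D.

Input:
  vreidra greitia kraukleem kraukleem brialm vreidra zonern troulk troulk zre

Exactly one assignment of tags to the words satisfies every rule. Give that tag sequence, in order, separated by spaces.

N C P P P N N N N D

Candidates per position — 1:vreidra {N,A}; 2:greitia {C}; 3:kraukleem {A,P}; 4:kraukleem {A,P}; 5:brialm {P}; 6:vreidra {N,A}; 7:zonern {N}; 8:troulk {N}; 9:troulk {N}; 10:zre {D}.
Position 1: A is ruled out by rule 2; that leaves N.
Position 3: A is ruled out by rule 2; that leaves P.
Position 4: A is ruled out by rule 2; that leaves P.
Position 6: A is ruled out by rule 2; that leaves N.
That leaves exactly one tagging: N C P P P N N N N D.
Verifying each rule — rule 1 ✓; rule 2 ✓; rule 3 ✓.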